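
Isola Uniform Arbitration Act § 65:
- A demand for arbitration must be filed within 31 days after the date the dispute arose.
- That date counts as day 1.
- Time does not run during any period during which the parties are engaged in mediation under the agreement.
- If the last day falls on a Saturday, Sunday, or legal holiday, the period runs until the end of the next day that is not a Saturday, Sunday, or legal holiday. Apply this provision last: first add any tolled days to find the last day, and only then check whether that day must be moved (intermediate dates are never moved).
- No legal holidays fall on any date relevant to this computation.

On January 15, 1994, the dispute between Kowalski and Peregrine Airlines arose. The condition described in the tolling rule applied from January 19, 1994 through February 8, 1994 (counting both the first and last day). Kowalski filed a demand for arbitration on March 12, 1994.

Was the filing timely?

No

Counting January 15, 1994 as day 1, day 31 is February 14, 1994.
From January 19, 1994 through February 8, 1994 inclusive is 21 days; tolling adds 21 days: February 14, 1994 + 21 days = March 7, 1994.
March 7, 1994 is a Monday and not a legal holiday, so no extension applies.
The deadline is March 7, 1994; the filing on March 12, 1994 is after that date.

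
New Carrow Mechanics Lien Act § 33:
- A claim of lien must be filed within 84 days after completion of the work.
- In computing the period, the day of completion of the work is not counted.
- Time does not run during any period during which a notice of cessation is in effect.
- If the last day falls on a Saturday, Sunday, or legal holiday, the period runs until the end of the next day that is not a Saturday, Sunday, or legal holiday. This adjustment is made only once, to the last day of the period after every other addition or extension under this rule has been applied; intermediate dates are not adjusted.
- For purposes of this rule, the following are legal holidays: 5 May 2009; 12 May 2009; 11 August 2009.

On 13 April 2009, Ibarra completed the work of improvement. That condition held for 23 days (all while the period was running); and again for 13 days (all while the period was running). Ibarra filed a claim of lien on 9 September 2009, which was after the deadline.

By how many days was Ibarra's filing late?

28 days

84 days after 13 April 2009 is July 6, 2009.
Tolling adds 23 days: July 6, 2009 + 23 days = July 29, 2009.
Tolling adds 13 days: July 29, 2009 + 13 days = August 11, 2009.
August 11, 2009 is a listed holiday. The next qualifying day is August 12, 2009.
The deadline is August 12, 2009; from August 12, 2009 to September 9, 2009 is 28 days.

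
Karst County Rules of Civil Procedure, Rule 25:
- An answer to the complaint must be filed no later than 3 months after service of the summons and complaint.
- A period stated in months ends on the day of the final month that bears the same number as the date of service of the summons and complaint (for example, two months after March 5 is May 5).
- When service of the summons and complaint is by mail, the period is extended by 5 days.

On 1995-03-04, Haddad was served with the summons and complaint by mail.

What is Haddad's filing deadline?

3 months after 1995-03-04 is June 4, 1995.
Service was by mail, adding 5 days: June 4, 1995 + 5 days = June 9, 1995.

June 9, 1995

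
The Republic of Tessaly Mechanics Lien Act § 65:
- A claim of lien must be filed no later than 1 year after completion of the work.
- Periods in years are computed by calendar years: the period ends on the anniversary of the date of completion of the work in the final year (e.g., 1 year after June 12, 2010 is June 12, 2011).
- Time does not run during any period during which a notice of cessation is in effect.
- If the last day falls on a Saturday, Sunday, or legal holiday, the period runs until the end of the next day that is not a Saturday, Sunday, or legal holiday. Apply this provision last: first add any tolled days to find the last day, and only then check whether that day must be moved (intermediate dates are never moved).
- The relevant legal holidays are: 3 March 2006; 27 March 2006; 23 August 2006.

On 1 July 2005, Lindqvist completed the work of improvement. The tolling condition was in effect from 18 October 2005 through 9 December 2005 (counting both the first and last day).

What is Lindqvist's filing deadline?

August 24, 2006

1 year after 1 July 2005 is July 1, 2006.
From October 18, 2005 through December 9, 2005 inclusive is 53 days; tolling adds 53 days: July 1, 2006 + 53 days = August 23, 2006.
August 23, 2006 is a listed holiday. The next qualifying day is August 24, 2006.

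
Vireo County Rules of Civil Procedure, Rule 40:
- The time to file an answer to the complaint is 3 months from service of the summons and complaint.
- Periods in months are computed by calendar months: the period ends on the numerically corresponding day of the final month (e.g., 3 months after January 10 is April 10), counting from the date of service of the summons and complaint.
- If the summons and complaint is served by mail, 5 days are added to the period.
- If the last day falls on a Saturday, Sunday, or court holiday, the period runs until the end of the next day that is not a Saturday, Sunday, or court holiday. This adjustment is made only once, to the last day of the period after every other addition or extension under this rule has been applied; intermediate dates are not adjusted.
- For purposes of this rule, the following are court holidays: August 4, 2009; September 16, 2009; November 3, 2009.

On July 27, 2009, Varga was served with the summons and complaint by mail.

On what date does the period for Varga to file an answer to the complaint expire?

3 months after July 27, 2009 is October 27, 2009.
Service was by mail, adding 5 days: October 27, 2009 + 5 days = November 1, 2009.
November 1, 2009 is Sunday. The next qualifying day is November 2, 2009.

November 2, 2009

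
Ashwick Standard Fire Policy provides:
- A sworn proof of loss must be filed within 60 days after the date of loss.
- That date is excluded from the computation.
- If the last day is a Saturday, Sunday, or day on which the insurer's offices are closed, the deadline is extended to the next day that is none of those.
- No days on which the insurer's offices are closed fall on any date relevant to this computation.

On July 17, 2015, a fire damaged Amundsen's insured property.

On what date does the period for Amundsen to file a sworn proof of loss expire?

60 days after July 17, 2015 is September 15, 2015.
September 15, 2015 is a Tuesday and not a day on which the insurer's offices are closed, so no extension applies.

September 15, 2015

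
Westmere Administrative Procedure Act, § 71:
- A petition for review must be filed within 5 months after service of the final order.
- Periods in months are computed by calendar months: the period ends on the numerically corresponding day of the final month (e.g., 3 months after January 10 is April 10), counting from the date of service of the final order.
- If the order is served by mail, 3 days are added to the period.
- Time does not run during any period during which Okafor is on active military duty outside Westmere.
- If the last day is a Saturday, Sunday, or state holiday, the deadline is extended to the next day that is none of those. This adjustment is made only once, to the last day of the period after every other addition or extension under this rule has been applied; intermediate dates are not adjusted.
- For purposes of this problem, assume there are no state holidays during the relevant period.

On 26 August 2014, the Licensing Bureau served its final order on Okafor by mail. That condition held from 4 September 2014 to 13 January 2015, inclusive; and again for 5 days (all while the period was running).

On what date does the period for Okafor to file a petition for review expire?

5 months after 26 August 2014 is January 26, 2015.
Service was by mail, adding 3 days: January 26, 2015 + 3 days = January 29, 2015.
From September 4, 2014 through January 13, 2015 inclusive is 132 days; tolling adds 132 days: January 29, 2015 + 132 days = June 10, 2015.
Tolling adds 5 days: June 10, 2015 + 5 days = June 15, 2015.
June 15, 2015 is a Monday and not a state holiday, so no extension applies.

June 15, 2015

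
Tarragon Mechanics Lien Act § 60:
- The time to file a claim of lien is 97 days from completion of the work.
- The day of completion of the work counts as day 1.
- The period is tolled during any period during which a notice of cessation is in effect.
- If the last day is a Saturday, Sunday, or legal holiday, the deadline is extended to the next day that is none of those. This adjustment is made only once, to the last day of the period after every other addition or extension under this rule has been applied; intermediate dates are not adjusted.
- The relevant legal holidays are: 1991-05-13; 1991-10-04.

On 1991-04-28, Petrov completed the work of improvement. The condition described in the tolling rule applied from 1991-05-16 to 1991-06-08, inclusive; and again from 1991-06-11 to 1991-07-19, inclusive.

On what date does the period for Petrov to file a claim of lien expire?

October 7, 1991

Counting 1991-04-28 as day 1, day 97 is August 2, 1991.
From May 16, 1991 through June 8, 1991 inclusive is 24 days; tolling adds 24 days: August 2, 1991 + 24 days = August 26, 1991.
From June 11, 1991 through July 19, 1991 inclusive is 39 days; tolling adds 39 days: August 26, 1991 + 39 days = October 4, 1991.
October 4, 1991 is a listed holiday; October 5, 1991 is Saturday; October 6, 1991 is Sunday. The next qualifying day is October 7, 1991.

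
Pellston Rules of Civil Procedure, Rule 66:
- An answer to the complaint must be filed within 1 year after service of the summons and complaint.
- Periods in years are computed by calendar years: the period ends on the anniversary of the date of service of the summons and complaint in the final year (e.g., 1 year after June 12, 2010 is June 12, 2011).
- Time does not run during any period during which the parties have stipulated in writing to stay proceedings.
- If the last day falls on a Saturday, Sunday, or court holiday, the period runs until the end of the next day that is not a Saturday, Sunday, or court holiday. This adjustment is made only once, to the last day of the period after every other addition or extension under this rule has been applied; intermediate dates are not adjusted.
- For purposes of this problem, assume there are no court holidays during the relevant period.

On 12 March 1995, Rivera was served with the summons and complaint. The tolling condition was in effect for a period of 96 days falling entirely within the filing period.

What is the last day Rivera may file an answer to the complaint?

1 year after 12 March 1995 is March 12, 1996.
Tolling adds 96 days: March 12, 1996 + 96 days = June 16, 1996.
June 16, 1996 is Sunday. The next qualifying day is June 17, 1996.

June 17, 1996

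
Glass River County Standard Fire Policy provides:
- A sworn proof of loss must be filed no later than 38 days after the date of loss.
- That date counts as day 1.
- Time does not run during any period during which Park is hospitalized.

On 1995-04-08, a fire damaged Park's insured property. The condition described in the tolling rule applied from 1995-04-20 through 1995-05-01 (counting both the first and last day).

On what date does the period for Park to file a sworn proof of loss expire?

Counting 1995-04-08 as day 1, day 38 is May 15, 1995.
From April 20, 1995 through May 1, 1995 inclusive is 12 days; tolling adds 12 days: May 15, 1995 + 12 days = May 27, 1995.

May 27, 1995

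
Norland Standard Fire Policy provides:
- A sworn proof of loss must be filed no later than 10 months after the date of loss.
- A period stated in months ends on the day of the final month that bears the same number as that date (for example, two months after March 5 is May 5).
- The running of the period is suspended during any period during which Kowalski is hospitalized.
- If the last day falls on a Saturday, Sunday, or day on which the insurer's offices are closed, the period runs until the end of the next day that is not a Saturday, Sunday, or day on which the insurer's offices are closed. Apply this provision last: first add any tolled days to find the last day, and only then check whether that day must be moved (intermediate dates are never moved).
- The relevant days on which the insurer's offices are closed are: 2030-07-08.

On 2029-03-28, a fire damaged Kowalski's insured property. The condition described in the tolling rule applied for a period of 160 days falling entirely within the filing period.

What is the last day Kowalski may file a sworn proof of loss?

10 months after 2029-03-28 is January 28, 2030.
Tolling adds 160 days: January 28, 2030 + 160 days = July 7, 2030.
July 7, 2030 is Sunday; July 8, 2030 is a listed holiday. The next qualifying day is July 9, 2030.

July 9, 2030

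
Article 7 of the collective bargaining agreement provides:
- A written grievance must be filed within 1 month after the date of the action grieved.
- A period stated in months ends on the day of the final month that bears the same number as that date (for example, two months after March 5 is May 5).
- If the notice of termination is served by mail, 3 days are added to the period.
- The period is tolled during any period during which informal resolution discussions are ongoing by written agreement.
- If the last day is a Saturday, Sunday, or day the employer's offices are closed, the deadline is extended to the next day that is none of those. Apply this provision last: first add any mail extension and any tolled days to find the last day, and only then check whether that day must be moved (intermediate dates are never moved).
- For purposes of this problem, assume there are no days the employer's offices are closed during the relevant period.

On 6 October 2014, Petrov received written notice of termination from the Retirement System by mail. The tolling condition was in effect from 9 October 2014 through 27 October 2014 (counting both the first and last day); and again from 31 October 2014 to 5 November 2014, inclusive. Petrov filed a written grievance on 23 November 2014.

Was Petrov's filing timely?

1 month after 6 October 2014 is November 6, 2014.
Service was by mail, adding 3 days: November 6, 2014 + 3 days = November 9, 2014.
From October 9, 2014 through October 27, 2014 inclusive is 19 days; tolling adds 19 days: November 9, 2014 + 19 days = November 28, 2014.
From October 31, 2014 through November 5, 2014 inclusive is 6 days; tolling adds 6 days: November 28, 2014 + 6 days = December 4, 2014.
December 4, 2014 is a Thursday and not a day the employer's offices are closed, so no extension applies.
The deadline is December 4, 2014; the filing on November 23, 2014 is on or before that date.

Yes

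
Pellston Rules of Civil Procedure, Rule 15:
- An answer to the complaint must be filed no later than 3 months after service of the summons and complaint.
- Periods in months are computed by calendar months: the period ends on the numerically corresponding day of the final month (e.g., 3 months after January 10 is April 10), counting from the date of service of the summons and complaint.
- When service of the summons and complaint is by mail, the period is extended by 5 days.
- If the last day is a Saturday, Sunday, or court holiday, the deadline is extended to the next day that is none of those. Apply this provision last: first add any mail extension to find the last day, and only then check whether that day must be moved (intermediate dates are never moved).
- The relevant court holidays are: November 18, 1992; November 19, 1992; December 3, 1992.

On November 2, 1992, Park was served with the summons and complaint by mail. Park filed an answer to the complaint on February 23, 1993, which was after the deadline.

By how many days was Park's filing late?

3 months after November 2, 1992 is February 2, 1993.
Service was by mail, adding 5 days: February 2, 1993 + 5 days = February 7, 1993.
February 7, 1993 is Sunday. The next qualifying day is February 8, 1993.
The deadline is February 8, 1993; from February 8, 1993 to February 23, 1993 is 15 days.

15 days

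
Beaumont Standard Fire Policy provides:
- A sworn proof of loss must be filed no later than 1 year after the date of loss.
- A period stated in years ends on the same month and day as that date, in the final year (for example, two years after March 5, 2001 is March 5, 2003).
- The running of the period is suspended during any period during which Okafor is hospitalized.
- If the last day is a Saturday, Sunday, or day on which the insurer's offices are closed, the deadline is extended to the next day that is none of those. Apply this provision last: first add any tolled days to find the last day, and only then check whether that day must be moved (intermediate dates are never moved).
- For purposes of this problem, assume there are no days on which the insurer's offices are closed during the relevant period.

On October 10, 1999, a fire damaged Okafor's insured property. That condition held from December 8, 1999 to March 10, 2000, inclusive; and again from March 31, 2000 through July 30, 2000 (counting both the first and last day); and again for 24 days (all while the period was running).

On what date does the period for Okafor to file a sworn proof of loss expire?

June 7, 2001

1 year after October 10, 1999 is October 10, 2000.
From December 8, 1999 through March 10, 2000 inclusive is 94 days; tolling adds 94 days: October 10, 2000 + 94 days = January 12, 2001.
From March 31, 2000 through July 30, 2000 inclusive is 122 days; tolling adds 122 days: January 12, 2001 + 122 days = May 14, 2001.
Tolling adds 24 days: May 14, 2001 + 24 days = June 7, 2001.
June 7, 2001 is a Thursday and not a day on which the insurer's offices are closed, so no extension applies.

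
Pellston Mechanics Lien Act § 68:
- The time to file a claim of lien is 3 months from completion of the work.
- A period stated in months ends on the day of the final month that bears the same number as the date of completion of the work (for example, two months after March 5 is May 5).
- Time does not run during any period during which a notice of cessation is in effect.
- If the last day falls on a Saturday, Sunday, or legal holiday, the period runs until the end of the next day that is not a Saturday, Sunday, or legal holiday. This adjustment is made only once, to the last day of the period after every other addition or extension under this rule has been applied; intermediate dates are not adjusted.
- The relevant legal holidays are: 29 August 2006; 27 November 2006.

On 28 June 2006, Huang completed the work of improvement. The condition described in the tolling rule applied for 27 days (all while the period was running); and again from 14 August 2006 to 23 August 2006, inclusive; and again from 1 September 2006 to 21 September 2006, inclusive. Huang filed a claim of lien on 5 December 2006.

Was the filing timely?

3 months after 28 June 2006 is September 28, 2006.
Tolling adds 27 days: September 28, 2006 + 27 days = October 25, 2006.
From August 14, 2006 through August 23, 2006 inclusive is 10 days; tolling adds 10 days: October 25, 2006 + 10 days = November 4, 2006.
From September 1, 2006 through September 21, 2006 inclusive is 21 days; tolling adds 21 days: November 4, 2006 + 21 days = November 25, 2006.
November 25, 2006 is Saturday; November 26, 2006 is Sunday; November 27, 2006 is a listed holiday. The next qualifying day is November 28, 2006.
The deadline is November 28, 2006; the filing on December 5, 2006 is after that date.

No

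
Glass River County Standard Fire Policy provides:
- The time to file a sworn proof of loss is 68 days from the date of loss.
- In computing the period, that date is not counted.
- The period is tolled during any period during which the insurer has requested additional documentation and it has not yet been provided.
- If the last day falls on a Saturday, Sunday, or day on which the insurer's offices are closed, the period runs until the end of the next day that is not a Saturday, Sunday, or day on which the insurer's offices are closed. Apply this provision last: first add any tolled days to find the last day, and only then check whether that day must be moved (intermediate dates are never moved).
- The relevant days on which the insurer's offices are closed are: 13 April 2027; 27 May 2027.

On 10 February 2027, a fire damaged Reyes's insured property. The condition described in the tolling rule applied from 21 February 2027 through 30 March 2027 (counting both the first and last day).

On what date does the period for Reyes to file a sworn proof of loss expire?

May 28, 2027

68 days after 10 February 2027 is April 19, 2027.
From February 21, 2027 through March 30, 2027 inclusive is 38 days; tolling adds 38 days: April 19, 2027 + 38 days = May 27, 2027.
May 27, 2027 is a listed holiday. The next qualifying day is May 28, 2027.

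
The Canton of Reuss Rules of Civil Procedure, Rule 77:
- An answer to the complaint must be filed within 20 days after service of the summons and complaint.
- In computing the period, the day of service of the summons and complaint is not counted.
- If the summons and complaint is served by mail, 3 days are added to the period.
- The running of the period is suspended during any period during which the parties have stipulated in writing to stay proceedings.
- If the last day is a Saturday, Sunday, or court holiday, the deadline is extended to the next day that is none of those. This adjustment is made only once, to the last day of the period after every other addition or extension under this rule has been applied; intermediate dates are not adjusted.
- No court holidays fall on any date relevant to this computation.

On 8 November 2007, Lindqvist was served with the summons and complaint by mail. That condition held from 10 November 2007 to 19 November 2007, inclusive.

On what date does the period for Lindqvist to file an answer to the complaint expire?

20 days after 8 November 2007 is November 28, 2007.
Service was by mail, adding 3 days: November 28, 2007 + 3 days = December 1, 2007.
From November 10, 2007 through November 19, 2007 inclusive is 10 days; tolling adds 10 days: December 1, 2007 + 10 days = December 11, 2007.
December 11, 2007 is a Tuesday and not a court holiday, so no extension applies.

December 11, 2007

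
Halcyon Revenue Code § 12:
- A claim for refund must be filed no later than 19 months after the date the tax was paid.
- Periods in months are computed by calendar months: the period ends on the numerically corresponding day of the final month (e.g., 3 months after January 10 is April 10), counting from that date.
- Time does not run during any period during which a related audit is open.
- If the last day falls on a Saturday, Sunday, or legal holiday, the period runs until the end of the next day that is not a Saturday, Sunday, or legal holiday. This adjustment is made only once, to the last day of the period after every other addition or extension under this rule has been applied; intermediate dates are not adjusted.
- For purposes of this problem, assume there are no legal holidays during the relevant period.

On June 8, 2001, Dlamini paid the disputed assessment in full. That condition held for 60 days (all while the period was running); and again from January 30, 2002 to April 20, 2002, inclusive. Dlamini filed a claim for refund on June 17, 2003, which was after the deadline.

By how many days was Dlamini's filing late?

19 days

19 months after June 8, 2001 is January 8, 2003.
Tolling adds 60 days: January 8, 2003 + 60 days = March 9, 2003.
From January 30, 2002 through April 20, 2002 inclusive is 81 days; tolling adds 81 days: March 9, 2003 + 81 days = May 29, 2003.
May 29, 2003 is a Thursday and not a legal holiday, so no extension applies.
The deadline is May 29, 2003; from May 29, 2003 to June 17, 2003 is 19 days.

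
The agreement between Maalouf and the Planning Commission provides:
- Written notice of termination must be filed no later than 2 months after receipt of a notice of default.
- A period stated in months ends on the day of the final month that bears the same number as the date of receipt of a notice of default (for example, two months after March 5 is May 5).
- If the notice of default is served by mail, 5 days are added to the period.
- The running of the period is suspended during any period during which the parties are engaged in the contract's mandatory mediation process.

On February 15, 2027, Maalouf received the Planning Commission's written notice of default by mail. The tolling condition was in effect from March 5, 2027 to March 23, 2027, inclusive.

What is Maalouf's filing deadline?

2 months after February 15, 2027 is April 15, 2027.
Service was by mail, adding 5 days: April 15, 2027 + 5 days = April 20, 2027.
From March 5, 2027 through March 23, 2027 inclusive is 19 days; tolling adds 19 days: April 20, 2027 + 19 days = May 9, 2027.

May 9, 2027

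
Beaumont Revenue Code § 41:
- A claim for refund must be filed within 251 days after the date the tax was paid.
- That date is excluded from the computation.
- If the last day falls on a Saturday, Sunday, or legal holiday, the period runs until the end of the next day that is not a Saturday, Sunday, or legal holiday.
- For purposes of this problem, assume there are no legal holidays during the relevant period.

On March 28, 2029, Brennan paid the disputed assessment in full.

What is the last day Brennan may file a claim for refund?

December 4, 2029

251 days after March 28, 2029 is December 4, 2029.
December 4, 2029 is a Tuesday and not a legal holiday, so no extension applies.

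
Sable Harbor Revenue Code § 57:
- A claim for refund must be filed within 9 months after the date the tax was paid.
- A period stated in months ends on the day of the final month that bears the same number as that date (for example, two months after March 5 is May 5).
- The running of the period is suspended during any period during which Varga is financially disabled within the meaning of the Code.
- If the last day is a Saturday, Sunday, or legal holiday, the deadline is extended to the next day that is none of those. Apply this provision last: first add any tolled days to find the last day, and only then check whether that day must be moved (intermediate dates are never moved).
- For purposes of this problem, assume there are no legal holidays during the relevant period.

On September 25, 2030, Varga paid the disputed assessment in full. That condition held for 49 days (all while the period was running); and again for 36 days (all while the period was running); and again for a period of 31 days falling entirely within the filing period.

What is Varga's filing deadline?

October 20, 2031

9 months after September 25, 2030 is June 25, 2031.
Tolling adds 49 days: June 25, 2031 + 49 days = August 13, 2031.
Tolling adds 36 days: August 13, 2031 + 36 days = September 18, 2031.
Tolling adds 31 days: September 18, 2031 + 31 days = October 19, 2031.
October 19, 2031 is Sunday. The next qualifying day is October 20, 2031.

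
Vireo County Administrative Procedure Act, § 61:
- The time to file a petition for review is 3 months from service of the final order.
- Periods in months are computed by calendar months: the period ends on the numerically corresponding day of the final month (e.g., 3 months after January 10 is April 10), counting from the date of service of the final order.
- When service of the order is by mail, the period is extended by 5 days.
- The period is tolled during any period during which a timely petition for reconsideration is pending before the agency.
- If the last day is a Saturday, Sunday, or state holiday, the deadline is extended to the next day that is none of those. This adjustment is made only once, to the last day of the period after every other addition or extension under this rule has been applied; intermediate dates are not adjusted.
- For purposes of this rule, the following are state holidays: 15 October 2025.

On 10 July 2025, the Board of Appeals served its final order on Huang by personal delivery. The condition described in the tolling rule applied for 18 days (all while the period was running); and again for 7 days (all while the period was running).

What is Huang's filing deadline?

3 months after 10 July 2025 is October 10, 2025.
Service was not by mail, so no mail extension applies.
Tolling adds 18 days: October 10, 2025 + 18 days = October 28, 2025.
Tolling adds 7 days: October 28, 2025 + 7 days = November 4, 2025.
November 4, 2025 is a Tuesday and not a state holiday, so no extension applies.

November 4, 2025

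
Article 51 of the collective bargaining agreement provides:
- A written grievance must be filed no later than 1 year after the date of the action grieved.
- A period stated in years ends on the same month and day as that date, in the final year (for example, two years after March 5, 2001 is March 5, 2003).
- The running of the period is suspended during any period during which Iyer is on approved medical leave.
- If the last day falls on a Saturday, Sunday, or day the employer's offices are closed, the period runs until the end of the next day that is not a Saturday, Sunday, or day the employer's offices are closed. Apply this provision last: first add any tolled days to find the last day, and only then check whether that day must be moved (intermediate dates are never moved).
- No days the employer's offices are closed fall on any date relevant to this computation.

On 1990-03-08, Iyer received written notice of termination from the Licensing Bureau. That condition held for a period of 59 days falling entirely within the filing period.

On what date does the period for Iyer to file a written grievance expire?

1 year after 1990-03-08 is March 8, 1991.
Tolling adds 59 days: March 8, 1991 + 59 days = May 6, 1991.
May 6, 1991 is a Monday and not a day the employer's offices are closed, so no extension applies.

May 6, 1991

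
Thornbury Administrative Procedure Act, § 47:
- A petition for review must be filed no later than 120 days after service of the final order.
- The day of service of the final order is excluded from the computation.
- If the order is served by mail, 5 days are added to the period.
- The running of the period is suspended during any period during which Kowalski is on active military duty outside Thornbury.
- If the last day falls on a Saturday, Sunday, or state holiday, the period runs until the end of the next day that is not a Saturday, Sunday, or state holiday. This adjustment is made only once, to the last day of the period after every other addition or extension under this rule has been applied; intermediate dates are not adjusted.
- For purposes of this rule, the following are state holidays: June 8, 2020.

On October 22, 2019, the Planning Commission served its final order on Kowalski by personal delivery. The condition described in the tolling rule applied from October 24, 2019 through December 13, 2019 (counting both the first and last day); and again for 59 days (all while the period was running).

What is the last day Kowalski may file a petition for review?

June 9, 2020

120 days after October 22, 2019 is February 19, 2020.
Service was not by mail, so no mail extension applies.
From October 24, 2019 through December 13, 2019 inclusive is 51 days; tolling adds 51 days: February 19, 2020 + 51 days = April 10, 2020.
Tolling adds 59 days: April 10, 2020 + 59 days = June 8, 2020.
June 8, 2020 is a listed holiday. The next qualifying day is June 9, 2020.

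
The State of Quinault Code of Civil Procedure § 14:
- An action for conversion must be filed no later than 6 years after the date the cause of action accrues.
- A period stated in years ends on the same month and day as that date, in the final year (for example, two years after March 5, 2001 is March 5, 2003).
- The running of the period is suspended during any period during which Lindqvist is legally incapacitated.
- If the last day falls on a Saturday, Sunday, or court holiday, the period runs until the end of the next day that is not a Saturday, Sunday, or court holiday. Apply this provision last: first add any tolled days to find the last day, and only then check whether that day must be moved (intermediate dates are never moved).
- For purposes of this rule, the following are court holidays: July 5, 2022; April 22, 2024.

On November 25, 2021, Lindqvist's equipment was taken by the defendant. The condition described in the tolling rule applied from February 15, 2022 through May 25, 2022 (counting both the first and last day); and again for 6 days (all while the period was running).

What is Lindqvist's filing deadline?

March 10, 2028

6 years after November 25, 2021 is November 25, 2027.
From February 15, 2022 through May 25, 2022 inclusive is 100 days; tolling adds 100 days: November 25, 2027 + 100 days = March 4, 2028.
Tolling adds 6 days: March 4, 2028 + 6 days = March 10, 2028.
March 10, 2028 is a Friday and not a court holiday, so no extension applies.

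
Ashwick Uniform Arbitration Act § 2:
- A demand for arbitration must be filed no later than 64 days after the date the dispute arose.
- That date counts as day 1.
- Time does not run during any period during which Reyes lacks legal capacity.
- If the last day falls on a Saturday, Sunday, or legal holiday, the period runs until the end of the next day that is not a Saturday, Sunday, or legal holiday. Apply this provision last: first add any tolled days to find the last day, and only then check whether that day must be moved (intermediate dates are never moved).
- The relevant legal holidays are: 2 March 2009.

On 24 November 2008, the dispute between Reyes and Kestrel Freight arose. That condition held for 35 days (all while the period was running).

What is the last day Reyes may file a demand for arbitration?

March 3, 2009

Counting 24 November 2008 as day 1, day 64 is January 26, 2009.
Tolling adds 35 days: January 26, 2009 + 35 days = March 2, 2009.
March 2, 2009 is a listed holiday. The next qualifying day is March 3, 2009.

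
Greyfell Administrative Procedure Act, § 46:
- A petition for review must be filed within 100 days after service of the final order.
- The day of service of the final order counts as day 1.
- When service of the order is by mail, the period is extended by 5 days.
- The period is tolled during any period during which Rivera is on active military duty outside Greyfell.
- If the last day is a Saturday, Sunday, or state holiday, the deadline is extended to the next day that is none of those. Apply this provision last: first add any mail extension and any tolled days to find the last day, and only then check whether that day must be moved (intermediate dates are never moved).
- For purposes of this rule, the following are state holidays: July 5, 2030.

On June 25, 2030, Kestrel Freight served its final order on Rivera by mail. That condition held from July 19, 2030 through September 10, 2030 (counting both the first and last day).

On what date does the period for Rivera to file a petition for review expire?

December 2, 2030

Counting June 25, 2030 as day 1, day 100 is October 2, 2030.
Service was by mail, adding 5 days: October 2, 2030 + 5 days = October 7, 2030.
From July 19, 2030 through September 10, 2030 inclusive is 54 days; tolling adds 54 days: October 7, 2030 + 54 days = November 30, 2030.
November 30, 2030 is Saturday; December 1, 2030 is Sunday. The next qualifying day is December 2, 2030.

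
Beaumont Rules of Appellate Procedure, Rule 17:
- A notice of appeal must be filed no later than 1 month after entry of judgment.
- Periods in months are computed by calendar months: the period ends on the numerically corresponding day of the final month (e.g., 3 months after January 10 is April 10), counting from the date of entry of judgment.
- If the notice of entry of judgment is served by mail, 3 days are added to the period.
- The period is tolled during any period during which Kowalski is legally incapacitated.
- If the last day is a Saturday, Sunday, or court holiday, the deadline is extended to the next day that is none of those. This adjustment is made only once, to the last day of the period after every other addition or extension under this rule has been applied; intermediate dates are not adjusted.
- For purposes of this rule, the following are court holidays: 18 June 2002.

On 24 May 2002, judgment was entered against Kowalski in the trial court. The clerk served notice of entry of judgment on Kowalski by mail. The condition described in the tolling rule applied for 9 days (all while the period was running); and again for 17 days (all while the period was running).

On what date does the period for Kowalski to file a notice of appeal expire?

July 23, 2002

1 month after 24 May 2002 is June 24, 2002.
Service was by mail, adding 3 days: June 24, 2002 + 3 days = June 27, 2002.
Tolling adds 9 days: June 27, 2002 + 9 days = July 6, 2002.
Tolling adds 17 days: July 6, 2002 + 17 days = July 23, 2002.
July 23, 2002 is a Tuesday and not a court holiday, so no extension applies.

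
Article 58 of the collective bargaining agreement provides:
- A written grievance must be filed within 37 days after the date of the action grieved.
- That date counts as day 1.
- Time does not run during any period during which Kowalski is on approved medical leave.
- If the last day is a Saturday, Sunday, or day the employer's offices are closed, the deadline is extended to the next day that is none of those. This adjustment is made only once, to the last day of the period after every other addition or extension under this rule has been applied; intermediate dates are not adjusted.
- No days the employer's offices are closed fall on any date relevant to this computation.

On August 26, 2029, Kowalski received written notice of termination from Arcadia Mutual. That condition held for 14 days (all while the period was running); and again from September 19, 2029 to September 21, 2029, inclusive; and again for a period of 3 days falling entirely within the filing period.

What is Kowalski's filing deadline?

Counting August 26, 2029 as day 1, day 37 is October 1, 2029.
Tolling adds 14 days: October 1, 2029 + 14 days = October 15, 2029.
From September 19, 2029 through September 21, 2029 inclusive is 3 days; tolling adds 3 days: October 15, 2029 + 3 days = October 18, 2029.
Tolling adds 3 days: October 18, 2029 + 3 days = October 21, 2029.
October 21, 2029 is Sunday. The next qualifying day is October 22, 2029.

October 22, 2029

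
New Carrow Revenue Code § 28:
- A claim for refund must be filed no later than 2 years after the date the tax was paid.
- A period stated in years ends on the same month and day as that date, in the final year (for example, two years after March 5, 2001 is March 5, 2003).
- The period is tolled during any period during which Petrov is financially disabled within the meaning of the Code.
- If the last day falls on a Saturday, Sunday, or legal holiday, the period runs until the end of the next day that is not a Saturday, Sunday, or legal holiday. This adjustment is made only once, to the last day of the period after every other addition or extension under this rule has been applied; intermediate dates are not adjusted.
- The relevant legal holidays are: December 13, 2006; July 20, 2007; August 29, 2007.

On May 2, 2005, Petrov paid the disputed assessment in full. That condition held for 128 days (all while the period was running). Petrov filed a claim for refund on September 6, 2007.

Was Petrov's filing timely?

2 years after May 2, 2005 is May 2, 2007.
Tolling adds 128 days: May 2, 2007 + 128 days = September 7, 2007.
September 7, 2007 is a Friday and not a legal holiday, so no extension applies.
The deadline is September 7, 2007; the filing on September 6, 2007 is on or before that date.

Yes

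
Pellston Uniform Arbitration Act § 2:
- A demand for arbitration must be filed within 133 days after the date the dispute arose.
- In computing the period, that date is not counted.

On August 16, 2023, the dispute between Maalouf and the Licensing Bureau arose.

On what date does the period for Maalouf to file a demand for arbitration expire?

December 27, 2023

133 days after August 16, 2023 is December 27, 2023.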